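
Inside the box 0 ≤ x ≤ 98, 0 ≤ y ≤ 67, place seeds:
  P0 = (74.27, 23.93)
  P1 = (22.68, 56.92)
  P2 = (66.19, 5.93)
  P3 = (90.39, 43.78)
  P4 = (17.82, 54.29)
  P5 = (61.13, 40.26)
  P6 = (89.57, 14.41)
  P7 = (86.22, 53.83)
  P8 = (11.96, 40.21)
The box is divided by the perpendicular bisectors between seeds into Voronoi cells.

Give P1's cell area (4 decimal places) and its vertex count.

Area of P1's cell: 623.6155 (4 vertices)

1. box [0,98]×[0,67]: [(0, 0) (98, 0) (98, 67) (0, 67)]
2. ⊥bis P1·P0 via (48.475,40.425): [(0, 0) (22.6246, 0) (65.4688, 67) (0, 67)]  |A|=2951.1292
3. ⊥bis P1·P2 via (44.435,31.425): [(0, 0) (7.6076, 0) (40.6599, 28.2037) (65.4688, 67) (0, 67)]  |A|=2739.3613
4. ⊥bis P1·P3 via (56.535,50.35): [(0, 0) (7.6076, 0) (40.6599, 28.2037) (57.2815, 54.1967) (59.7661, 67) (0, 67)]  |A|=2702.8549
5. ⊥bis P1·P4 via (20.25,55.605): [(36.8415, 24.9454) (40.6599, 28.2037) (57.2815, 54.1967) (59.7661, 67) (14.0836, 67)]  |A|=1077.6382
6. ⊥bis P1·P5 via (41.905,48.59): [(33.964, 30.2628) (49.8819, 67) (14.0836, 67)]  |A|=657.565
7. ⊥bis P1·P6 via (56.125,35.665): [(33.964, 30.2628) (49.8819, 67) (14.0836, 67)]  |A|=657.565
8. ⊥bis P1·P7 via (54.45,55.375): [(33.964, 30.2628) (49.8819, 67) (14.0836, 67)]  |A|=657.565
9. ⊥bis P1·P8 via (17.32,48.565): [(27.6438, 41.942) (36.5491, 36.2289) (49.8819, 67) (14.0836, 67)]  |A|=623.6155
10. canonical 4-gon: [(27.6438, 41.942) (36.5491, 36.2289) (49.8819, 67) (14.0836, 67)]
11. shoelace: 623.6155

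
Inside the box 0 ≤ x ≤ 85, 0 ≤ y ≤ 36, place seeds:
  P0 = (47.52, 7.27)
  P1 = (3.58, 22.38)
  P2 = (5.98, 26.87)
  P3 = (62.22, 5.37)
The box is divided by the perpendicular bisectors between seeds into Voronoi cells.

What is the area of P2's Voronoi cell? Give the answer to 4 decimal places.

Area of P2's cell: 508.4110

1. box [0,85]×[0,36]: [(0, 0) (85, 0) (85, 36) (0, 36)]
2. ⊥bis P2·P0 via (26.75,17.07): [(0, 0) (18.6958, 0) (35.6818, 36) (0, 36)]  |A|=978.797
3. ⊥bis P2·P1 via (4.78,24.625): [(0, 27.18) (25.1718, 13.7252) (35.6818, 36) (0, 36)]  |A|=508.411
4. ⊥bis P2·P3 via (34.1,16.12): [(0, 27.18) (25.1718, 13.7252) (35.6818, 36) (0, 36)]  |A|=508.411
5. canonical 4-gon: [(0, 27.18) (25.1718, 13.7252) (35.6818, 36) (0, 36)]
6. shoelace: 508.411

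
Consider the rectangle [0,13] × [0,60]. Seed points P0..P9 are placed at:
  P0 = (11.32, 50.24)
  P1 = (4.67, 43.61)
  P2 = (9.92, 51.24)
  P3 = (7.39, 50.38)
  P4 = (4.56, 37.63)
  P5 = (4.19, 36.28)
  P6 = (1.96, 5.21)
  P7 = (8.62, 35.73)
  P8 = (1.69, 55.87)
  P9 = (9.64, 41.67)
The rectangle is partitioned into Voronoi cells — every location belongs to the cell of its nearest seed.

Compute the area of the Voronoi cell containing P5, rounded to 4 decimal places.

Area of P5's cell: 91.1709

1. box [0,13]×[0,60]: [(0, 0) (13, 0) (13, 60) (0, 60)]
2. ⊥bis P5·P0 via (7.755,43.26): [(0, 47.2208) (0, 0) (13, 0) (13, 40.5811)]  |A|=570.7128
3. ⊥bis P5·P1 via (4.43,39.945): [(0, 40.2351) (0, 0) (13, 0) (13, 39.3838)]  |A|=517.5228
4. ⊥bis P5·P2 via (7.055,43.76): [(0, 40.2351) (0, 0) (13, 0) (13, 39.3838)]  |A|=517.5228
5. ⊥bis P5·P3 via (5.79,43.33): [(0, 40.2351) (0, 0) (13, 0) (13, 39.3838)]  |A|=517.5228
6. ⊥bis P5·P4 via (4.375,36.955): [(0, 38.1541) (0, 0) (13, 0) (13, 34.5911)]  |A|=472.8437
7. ⊥bis P5·P6 via (3.075,20.745): [(0, 38.1541) (0, 20.9657) (13, 20.0326) (13, 34.5911)]  |A|=206.3544
8. ⊥bis P5·P7 via (6.405,36.005): [(6.4523, 36.3857) (0, 38.1541) (0, 20.9657) (4.4977, 20.6429)]  |A|=91.1709
9. ⊥bis P5·P8 via (2.94,46.075): [(6.4523, 36.3857) (0, 38.1541) (0, 20.9657) (4.4977, 20.6429)]  |A|=91.1709
10. ⊥bis P5·P9 via (6.915,38.975): [(6.4523, 36.3857) (0, 38.1541) (0, 20.9657) (4.4977, 20.6429)]  |A|=91.1709
11. canonical 4-gon: [(6.4523, 36.3857) (0, 38.1541) (0, 20.9657) (4.4977, 20.6429)]
12. shoelace: 91.1709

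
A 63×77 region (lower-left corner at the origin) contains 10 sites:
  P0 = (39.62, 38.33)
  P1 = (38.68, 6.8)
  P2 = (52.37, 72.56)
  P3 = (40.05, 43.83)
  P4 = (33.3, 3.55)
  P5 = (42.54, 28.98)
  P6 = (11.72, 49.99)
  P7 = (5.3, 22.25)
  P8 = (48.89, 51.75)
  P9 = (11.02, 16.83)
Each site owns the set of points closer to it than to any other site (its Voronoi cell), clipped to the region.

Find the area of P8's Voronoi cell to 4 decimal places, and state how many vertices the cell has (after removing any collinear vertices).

1. box [0,63]×[0,77]: [(0, 0) (63, 0) (63, 77) (0, 77)]
2. ⊥bis P8·P0 via (44.255,45.04): [(0, 75.6096) (63, 32.0917) (63, 77) (0, 77)]  |A|=1458.4094
3. ⊥bis P8·P1 via (43.785,29.275): [(0, 75.6096) (63, 32.0917) (63, 77) (0, 77)]  |A|=1458.4094
4. ⊥bis P8·P2 via (50.63,62.155): [(9.5273, 69.0285) (63, 32.0917) (63, 60.0864)]  |A|=748.4756
5. ⊥bis P8·P3 via (44.47,47.79): [(28.2464, 65.8981) (51.2836, 40.1849) (63, 32.0917) (63, 60.0864)]  |A|=543.8688
6. ⊥bis P8·P4 via (41.095,27.65): [(28.2464, 65.8981) (51.2836, 40.1849) (63, 32.0917) (63, 60.0864)]  |A|=543.8688
7. ⊥bis P8·P5 via (45.715,40.365): [(28.2464, 65.8981) (51.2836, 40.1849) (54.6167, 37.8825) (63, 35.5446) (63, 60.0864)]  |A|=529.3954
8. ⊥bis P8·P6 via (30.305,50.87): [(29.6042, 65.6711) (29.6686, 64.3108) (51.2836, 40.1849) (54.6167, 37.8825) (63, 35.5446) (63, 60.0864)]  |A|=528.4792
9. ⊥bis P8·P7 via (27.095,37): [(29.6042, 65.6711) (29.6686, 64.3108) (51.2836, 40.1849) (54.6167, 37.8825) (63, 35.5446) (63, 60.0864)]  |A|=528.4792
10. ⊥bis P8·P9 via (29.955,34.29): [(29.6042, 65.6711) (29.6686, 64.3108) (51.2836, 40.1849) (54.6167, 37.8825) (63, 35.5446) (63, 60.0864)]  |A|=528.4792
11. canonical 6-gon: [(29.6042, 65.6711) (29.6686, 64.3108) (51.2836, 40.1849) (54.6167, 37.8825) (63, 35.5446) (63, 60.0864)]
12. shoelace: 528.4792

Area of P8's cell: 528.4792 (6 vertices)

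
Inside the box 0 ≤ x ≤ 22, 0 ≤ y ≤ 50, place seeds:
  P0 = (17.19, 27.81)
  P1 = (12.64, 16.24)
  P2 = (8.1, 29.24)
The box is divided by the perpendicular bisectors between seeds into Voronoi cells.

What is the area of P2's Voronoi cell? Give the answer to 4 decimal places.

Area of P2's cell: 396.7788

1. box [0,22]×[0,50]: [(0, 0) (22, 0) (22, 50) (0, 50)]
2. ⊥bis P2·P0 via (12.645,28.525): [(0, 0) (8.1576, 0) (16.0234, 50) (0, 50)]  |A|=604.5231
3. ⊥bis P2·P1 via (10.37,22.74): [(0, 19.1185) (11.8143, 23.2444) (16.0234, 50) (0, 50)]  |A|=396.7788
4. canonical 4-gon: [(0, 19.1185) (11.8143, 23.2444) (16.0234, 50) (0, 50)]
5. shoelace: 396.7788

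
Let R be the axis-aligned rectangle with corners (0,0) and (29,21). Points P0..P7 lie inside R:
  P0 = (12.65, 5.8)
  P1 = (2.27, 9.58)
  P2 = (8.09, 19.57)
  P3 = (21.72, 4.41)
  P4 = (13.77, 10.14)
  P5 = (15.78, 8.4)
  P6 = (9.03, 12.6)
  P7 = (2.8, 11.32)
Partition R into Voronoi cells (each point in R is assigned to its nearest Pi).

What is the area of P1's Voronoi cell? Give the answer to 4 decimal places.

Area of P1's cell: 63.5720

1. box [0,29]×[0,21]: [(0, 0) (29, 0) (29, 21) (0, 21)]
2. ⊥bis P1·P0 via (7.46,7.69): [(0, 0) (4.6596, 0) (12.307, 21) (0, 21)]  |A|=178.1492
3. ⊥bis P1·P2 via (5.18,14.575): [(0, 17.5928) (0, 0) (4.6596, 0) (9.1294, 12.2742)]  |A|=108.9019
4. ⊥bis P1·P3 via (11.995,6.995): [(0, 17.5928) (0, 0) (4.6596, 0) (9.1294, 12.2742)]  |A|=108.9019
5. ⊥bis P1·P4 via (8.02,9.86): [(7.8666, 13.0098) (0, 17.5928) (0, 0) (4.6596, 0) (8.0472, 9.3023)]  |A|=106.6274
6. ⊥bis P1·P5 via (9.025,8.99): [(7.8666, 13.0098) (0, 17.5928) (0, 0) (4.6596, 0) (8.0472, 9.3023)]  |A|=106.6274
7. ⊥bis P1·P6 via (5.65,11.09): [(3.7107, 15.431) (0, 17.5928) (0, 0) (4.6596, 0) (7.3293, 7.3311)]  |A|=92.668
8. ⊥bis P1·P7 via (2.535,10.45): [(6.4716, 9.2509) (0, 11.2222) (0, 0) (4.6596, 0) (7.3293, 7.3311)]  |A|=63.572
9. canonical 5-gon: [(6.4716, 9.2509) (0, 11.2222) (0, 0) (4.6596, 0) (7.3293, 7.3311)]
10. shoelace: 63.572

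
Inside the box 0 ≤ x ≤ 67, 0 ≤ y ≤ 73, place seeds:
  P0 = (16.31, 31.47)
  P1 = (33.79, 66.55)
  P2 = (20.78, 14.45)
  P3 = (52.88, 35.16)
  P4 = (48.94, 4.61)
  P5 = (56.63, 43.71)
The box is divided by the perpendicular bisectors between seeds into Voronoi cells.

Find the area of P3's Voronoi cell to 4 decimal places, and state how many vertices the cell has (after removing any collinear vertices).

Area of P3's cell: 677.4190 (6 vertices)

1. box [0,67]×[0,73]: [(0, 0) (67, 0) (67, 73) (0, 73)]
2. ⊥bis P3·P0 via (34.595,33.315): [(37.9566, 0) (67, 0) (67, 73) (30.5907, 73)]  |A|=2389.0253
3. ⊥bis P3·P1 via (43.335,50.855): [(33.4328, 44.8329) (37.9566, 0) (67, 0) (67, 65.247)]  |A|=1746.1303
4. ⊥bis P3·P2 via (36.83,24.805): [(33.4328, 44.8329) (35.1985, 27.3338) (52.8335, 0) (67, 0) (67, 65.247)]  |A|=1542.8094
5. ⊥bis P3·P4 via (50.91,19.885): [(33.4328, 44.8329) (35.1985, 27.3338) (39.0144, 21.4192) (67, 17.8099) (67, 65.247)]  |A|=1141.8821
6. ⊥bis P3·P5 via (54.755,39.435): [(37.2101, 47.1301) (33.4328, 44.8329) (35.1985, 27.3338) (39.0144, 21.4192) (67, 17.8099) (67, 34.0644)]  |A|=677.419
7. canonical 6-gon: [(37.2101, 47.1301) (33.4328, 44.8329) (35.1985, 27.3338) (39.0144, 21.4192) (67, 17.8099) (67, 34.0644)]
8. shoelace: 677.419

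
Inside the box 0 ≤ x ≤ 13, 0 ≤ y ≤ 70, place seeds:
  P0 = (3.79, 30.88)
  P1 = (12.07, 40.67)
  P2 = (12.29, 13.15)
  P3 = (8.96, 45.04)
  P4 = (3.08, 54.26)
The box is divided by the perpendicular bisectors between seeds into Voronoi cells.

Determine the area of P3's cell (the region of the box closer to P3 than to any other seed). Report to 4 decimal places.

1. box [0,13]×[0,70]: [(0, 0) (13, 0) (13, 70) (0, 70)]
2. ⊥bis P3·P0 via (6.375,37.96): [(0, 40.2876) (13, 35.5411) (13, 70) (0, 70)]  |A|=417.1133
3. ⊥bis P3·P1 via (10.515,42.855): [(0, 40.2876) (4.5653, 38.6208) (13, 44.6235) (13, 70) (0, 70)]  |A|=378.8096
4. ⊥bis P3·P2 via (10.625,29.095): [(0, 40.2876) (4.5653, 38.6208) (13, 44.6235) (13, 70) (0, 70)]  |A|=378.8096
5. ⊥bis P3·P4 via (6.02,49.65): [(0, 45.8108) (0, 40.2876) (4.5653, 38.6208) (13, 44.6235) (13, 54.1015)]  |A|=118.2392
6. canonical 5-gon: [(0, 45.8108) (0, 40.2876) (4.5653, 38.6208) (13, 44.6235) (13, 54.1015)]
7. shoelace: 118.2392

Area of P3's cell: 118.2392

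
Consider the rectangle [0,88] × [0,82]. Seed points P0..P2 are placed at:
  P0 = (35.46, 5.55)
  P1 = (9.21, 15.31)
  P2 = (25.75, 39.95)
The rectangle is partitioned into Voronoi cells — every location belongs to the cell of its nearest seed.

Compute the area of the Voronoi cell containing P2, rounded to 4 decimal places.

Area of P2's cell: 4546.8918

1. box [0,88]×[0,82]: [(0, 0) (88, 0) (88, 82) (0, 82)]
2. ⊥bis P2·P0 via (30.605,22.75): [(0, 14.1112) (88, 38.9507) (88, 82) (0, 82)]  |A|=4881.2744
3. ⊥bis P2·P1 via (17.48,27.63): [(0, 39.3637) (26.4831, 21.5865) (88, 38.9507) (88, 82) (0, 82)]  |A|=4546.8918
4. canonical 5-gon: [(0, 39.3637) (26.4831, 21.5865) (88, 38.9507) (88, 82) (0, 82)]
5. shoelace: 4546.8918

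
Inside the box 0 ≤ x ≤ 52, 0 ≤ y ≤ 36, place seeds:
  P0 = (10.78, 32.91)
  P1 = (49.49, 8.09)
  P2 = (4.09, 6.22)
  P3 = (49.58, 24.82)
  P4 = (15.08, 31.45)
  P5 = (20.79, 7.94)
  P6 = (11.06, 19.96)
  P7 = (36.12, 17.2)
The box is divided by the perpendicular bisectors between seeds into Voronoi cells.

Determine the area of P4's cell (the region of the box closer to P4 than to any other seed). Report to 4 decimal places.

Area of P4's cell: 205.3762

1. box [0,52]×[0,36]: [(0, 0) (52, 0) (52, 36) (0, 36)]
2. ⊥bis P4·P0 via (12.93,32.18): [(2.0038, 0) (52, 0) (52, 36) (14.227, 36)]  |A|=1579.8458
3. ⊥bis P4·P1 via (32.285,19.77): [(2.0038, 0) (18.8637, 0) (43.3031, 36) (14.227, 36)]  |A|=826.848
4. ⊥bis P4·P2 via (9.585,18.835): [(8.5517, 19.2851) (26.6144, 11.4171) (43.3031, 36) (14.227, 36)]  |A|=530.6721
5. ⊥bis P4·P3 via (32.33,28.135): [(8.5517, 19.2851) (26.6144, 11.4171) (30.1055, 16.5595) (33.8414, 36) (14.227, 36)]  |A|=438.7026
6. ⊥bis P4·P5 via (17.935,19.695): [(8.5517, 19.2851) (11.3065, 18.0851) (31.3334, 22.9491) (33.8414, 36) (14.227, 36)]  |A|=326.7078
7. ⊥bis P4·P6 via (13.07,25.705): [(10.9798, 26.4363) (25.2027, 21.4601) (31.3334, 22.9491) (33.8414, 36) (14.227, 36)]  |A|=256.8249
8. ⊥bis P4·P7 via (25.6,24.325): [(10.9798, 26.4363) (23.9553, 21.8966) (33.5073, 36) (14.227, 36)]  |A|=205.3762
9. canonical 4-gon: [(10.9798, 26.4363) (23.9553, 21.8966) (33.5073, 36) (14.227, 36)]
10. shoelace: 205.3762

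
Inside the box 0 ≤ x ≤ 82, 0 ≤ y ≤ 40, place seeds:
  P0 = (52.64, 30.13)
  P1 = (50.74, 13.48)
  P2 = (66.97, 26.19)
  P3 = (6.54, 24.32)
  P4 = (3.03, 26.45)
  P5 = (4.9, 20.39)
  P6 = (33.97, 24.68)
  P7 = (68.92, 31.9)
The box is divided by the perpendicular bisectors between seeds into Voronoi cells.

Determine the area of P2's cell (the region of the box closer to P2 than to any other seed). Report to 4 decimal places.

Area of P2's cell: 494.0226

1. box [0,82]×[0,40]: [(0, 0) (82, 0) (82, 40) (0, 40)]
2. ⊥bis P2·P0 via (59.805,28.16): [(52.0625, 0) (82, 0) (82, 40) (63.0604, 40)]  |A|=977.5429
3. ⊥bis P2·P1 via (58.855,19.835): [(57.864, 21.1005) (74.3881, 0) (82, 0) (82, 40) (63.0604, 40)]  |A|=742.002
4. ⊥bis P2·P3 via (36.755,25.255): [(57.864, 21.1005) (74.3881, 0) (82, 0) (82, 40) (63.0604, 40)]  |A|=742.002
5. ⊥bis P2·P4 via (35,26.32): [(57.864, 21.1005) (74.3881, 0) (82, 0) (82, 40) (63.0604, 40)]  |A|=742.002
6. ⊥bis P2·P5 via (35.935,23.29): [(57.864, 21.1005) (74.3881, 0) (82, 0) (82, 40) (63.0604, 40)]  |A|=742.002
7. ⊥bis P2·P6 via (50.47,25.435): [(57.864, 21.1005) (74.3881, 0) (82, 0) (82, 40) (63.0604, 40)]  |A|=742.002
8. ⊥bis P2·P7 via (67.945,29.045): [(60.7262, 31.5103) (57.864, 21.1005) (74.3881, 0) (82, 0) (82, 24.2451)]  |A|=494.0226
9. canonical 5-gon: [(60.7262, 31.5103) (57.864, 21.1005) (74.3881, 0) (82, 0) (82, 24.2451)]
10. shoelace: 494.0226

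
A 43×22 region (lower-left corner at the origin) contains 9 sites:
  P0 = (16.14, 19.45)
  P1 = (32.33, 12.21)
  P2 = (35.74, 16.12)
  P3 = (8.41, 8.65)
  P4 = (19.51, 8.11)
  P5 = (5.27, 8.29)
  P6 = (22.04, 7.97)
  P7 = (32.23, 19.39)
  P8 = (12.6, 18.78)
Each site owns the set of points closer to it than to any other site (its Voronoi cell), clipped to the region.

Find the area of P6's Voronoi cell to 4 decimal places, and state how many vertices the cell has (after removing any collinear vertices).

1. box [0,43]×[0,22]: [(0, 0) (43, 0) (43, 22) (0, 22)]
2. ⊥bis P6·P0 via (19.09,13.71): [(0, 3.8989) (0, 0) (43, 0) (43, 22) (35.2204, 22)]  |A|=627.2369
3. ⊥bis P6·P1 via (27.185,10.09): [(24.5394, 16.5106) (0, 3.8989) (0, 0) (31.3426, 0)]  |A|=306.5818
4. ⊥bis P6·P2 via (28.89,12.045): [(24.5394, 16.5106) (0, 3.8989) (0, 0) (31.3426, 0)]  |A|=306.5818
5. ⊥bis P6·P3 via (15.225,8.31): [(24.5394, 16.5106) (15.3998, 11.8135) (14.8104, 0) (31.3426, 0)]  |A|=189.0792
6. ⊥bis P6·P4 via (20.775,8.04): [(24.5394, 16.5106) (21.1473, 14.7673) (20.3301, 0) (31.3426, 0)]  |A|=115.2455
7. ⊥bis P6·P5 via (13.655,8.13): [(24.5394, 16.5106) (21.1473, 14.7673) (20.3301, 0) (31.3426, 0)]  |A|=115.2455
8. ⊥bis P6·P7 via (27.135,13.68): [(24.8747, 15.6969) (24.1734, 16.3226) (21.1473, 14.7673) (20.3301, 0) (31.3426, 0)]  |A|=115.0651
9. ⊥bis P6·P8 via (17.32,13.375): [(24.8747, 15.6969) (24.1734, 16.3226) (21.1473, 14.7673) (20.3301, 0) (31.3426, 0)]  |A|=115.0651
10. canonical 5-gon: [(24.8747, 15.6969) (24.1734, 16.3226) (21.1473, 14.7673) (20.3301, 0) (31.3426, 0)]
11. shoelace: 115.0651

Area of P6's cell: 115.0651 (5 vertices)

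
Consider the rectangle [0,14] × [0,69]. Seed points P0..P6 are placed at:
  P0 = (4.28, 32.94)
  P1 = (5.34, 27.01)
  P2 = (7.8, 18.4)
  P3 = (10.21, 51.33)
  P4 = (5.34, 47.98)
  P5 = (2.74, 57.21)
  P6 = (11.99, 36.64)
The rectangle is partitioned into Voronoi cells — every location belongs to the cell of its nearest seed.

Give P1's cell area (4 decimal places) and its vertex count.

1. box [0,14]×[0,69]: [(0, 0) (14, 0) (14, 69) (0, 69)]
2. ⊥bis P1·P0 via (4.81,29.975): [(0, 29.1152) (0, 0) (14, 0) (14, 31.6177)]  |A|=425.1305
3. ⊥bis P1·P2 via (6.57,22.705): [(0, 29.1152) (0, 20.8279) (14, 24.8279) (14, 31.6177)]  |A|=105.5405
4. ⊥bis P1·P3 via (7.775,39.17): [(0, 29.1152) (0, 20.8279) (14, 24.8279) (14, 31.6177)]  |A|=105.5405
5. ⊥bis P1·P4 via (5.34,37.495): [(0, 29.1152) (0, 20.8279) (14, 24.8279) (14, 31.6177)]  |A|=105.5405
6. ⊥bis P1·P5 via (4.04,42.11): [(0, 29.1152) (0, 20.8279) (14, 24.8279) (14, 31.6177)]  |A|=105.5405
7. ⊥bis P1·P6 via (8.665,31.825): [(10.0005, 30.9028) (0, 29.1152) (0, 20.8279) (14, 24.8279) (14, 28.1409)]  |A|=98.5877
8. canonical 5-gon: [(10.0005, 30.9028) (0, 29.1152) (0, 20.8279) (14, 24.8279) (14, 28.1409)]
9. shoelace: 98.5877

Area of P1's cell: 98.5877 (5 vertices)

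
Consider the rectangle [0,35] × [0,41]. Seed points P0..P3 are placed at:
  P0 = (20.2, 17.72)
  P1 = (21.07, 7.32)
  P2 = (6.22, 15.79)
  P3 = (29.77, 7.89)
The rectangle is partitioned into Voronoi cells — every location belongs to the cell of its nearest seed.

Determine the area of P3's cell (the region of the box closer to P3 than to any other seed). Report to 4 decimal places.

1. box [0,35]×[0,41]: [(0, 0) (35, 0) (35, 41) (0, 41)]
2. ⊥bis P3·P0 via (24.985,12.805): [(11.8321, 0) (35, 0) (35, 22.5551)]  |A|=261.2771
3. ⊥bis P3·P1 via (25.42,7.605): [(25.0737, 12.8913) (25.9183, 0) (35, 0) (35, 22.5551)]  |A|=170.4827
4. ⊥bis P3·P2 via (17.995,11.84): [(25.0737, 12.8913) (25.9183, 0) (35, 0) (35, 22.5551)]  |A|=170.4827
5. canonical 4-gon: [(25.0737, 12.8913) (25.9183, 0) (35, 0) (35, 22.5551)]
6. shoelace: 170.4827

Area of P3's cell: 170.4827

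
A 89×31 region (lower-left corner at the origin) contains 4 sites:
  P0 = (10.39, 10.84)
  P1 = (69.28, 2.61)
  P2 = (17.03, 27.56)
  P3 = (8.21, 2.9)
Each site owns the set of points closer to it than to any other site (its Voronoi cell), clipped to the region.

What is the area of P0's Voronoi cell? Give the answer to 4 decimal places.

1. box [0,89]×[0,31]: [(0, 0) (89, 0) (89, 31) (0, 31)]
2. ⊥bis P0·P1 via (39.835,6.725): [(0, 0) (38.8952, 0) (43.2275, 31) (0, 31)]  |A|=1272.9011
3. ⊥bis P0·P2 via (13.71,19.2): [(0, 24.6446) (0, 0) (38.8952, 0) (40.113, 8.7146)]  |A|=663.7633
4. ⊥bis P0·P3 via (9.3,6.87): [(0, 24.6446) (0, 9.4234) (34.3219, 0) (38.8952, 0) (40.113, 8.7146)]  |A|=502.0487
5. canonical 5-gon: [(0, 24.6446) (0, 9.4234) (34.3219, 0) (38.8952, 0) (40.113, 8.7146)]
6. shoelace: 502.0487

Area of P0's cell: 502.0487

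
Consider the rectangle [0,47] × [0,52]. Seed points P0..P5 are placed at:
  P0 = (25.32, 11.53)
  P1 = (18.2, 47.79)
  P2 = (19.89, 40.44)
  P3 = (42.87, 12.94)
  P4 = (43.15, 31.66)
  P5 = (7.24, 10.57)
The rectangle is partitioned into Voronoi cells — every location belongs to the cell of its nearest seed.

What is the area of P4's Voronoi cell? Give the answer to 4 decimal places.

1. box [0,47]×[0,52]: [(0, 0) (47, 0) (47, 52) (0, 52)]
2. ⊥bis P4·P0 via (34.235,21.595): [(0, 51.9184) (47, 10.2885) (47, 52) (0, 52)]  |A|=982.138
3. ⊥bis P4·P1 via (30.675,39.725): [(24.5182, 30.2016) (47, 10.2885) (47, 52) (38.6107, 52)]  |A|=560.3118
4. ⊥bis P4·P2 via (31.52,36.05): [(36.0393, 48.0225) (28.1111, 27.0192) (47, 10.2885) (47, 52) (38.6107, 52)]  |A|=509.9646
5. ⊥bis P4·P3 via (43.01,22.3): [(36.0393, 48.0225) (28.1111, 27.0192) (33.2747, 22.4456) (47, 22.2403) (47, 52) (38.6107, 52)]  |A|=427.9432
6. ⊥bis P4·P5 via (25.195,21.115): [(36.0393, 48.0225) (28.1111, 27.0192) (33.2747, 22.4456) (47, 22.2403) (47, 52) (38.6107, 52)]  |A|=427.9432
7. canonical 6-gon: [(36.0393, 48.0225) (28.1111, 27.0192) (33.2747, 22.4456) (47, 22.2403) (47, 52) (38.6107, 52)]
8. shoelace: 427.9432

Area of P4's cell: 427.9432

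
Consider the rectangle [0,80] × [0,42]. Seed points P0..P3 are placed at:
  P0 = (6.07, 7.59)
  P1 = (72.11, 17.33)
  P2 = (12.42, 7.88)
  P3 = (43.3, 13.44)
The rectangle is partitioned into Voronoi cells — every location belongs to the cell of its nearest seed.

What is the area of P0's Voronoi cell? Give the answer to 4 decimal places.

1. box [0,80]×[0,42]: [(0, 0) (80, 0) (80, 42) (0, 42)]
2. ⊥bis P0·P1 via (39.09,12.46): [(0, 0) (40.9277, 0) (34.7333, 42) (0, 42)]  |A|=1588.8796
3. ⊥bis P0·P2 via (9.245,7.735): [(0, 0) (9.5983, 0) (7.6801, 42) (0, 42)]  |A|=362.8463
4. ⊥bis P0·P3 via (24.685,10.515): [(0, 0) (9.5983, 0) (7.6801, 42) (0, 42)]  |A|=362.8463
5. canonical 4-gon: [(0, 0) (9.5983, 0) (7.6801, 42) (0, 42)]
6. shoelace: 362.8463

Area of P0's cell: 362.8463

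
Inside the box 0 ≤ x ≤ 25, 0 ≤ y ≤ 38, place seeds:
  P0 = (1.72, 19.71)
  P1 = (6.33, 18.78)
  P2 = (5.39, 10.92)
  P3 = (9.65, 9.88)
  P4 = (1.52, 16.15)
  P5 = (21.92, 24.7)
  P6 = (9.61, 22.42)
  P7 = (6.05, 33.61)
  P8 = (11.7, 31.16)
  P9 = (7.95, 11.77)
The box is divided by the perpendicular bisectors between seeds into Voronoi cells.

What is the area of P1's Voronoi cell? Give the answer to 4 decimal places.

Area of P1's cell: 37.1142

1. box [0,25]×[0,38]: [(0, 0) (25, 0) (25, 38) (0, 38)]
2. ⊥bis P1·P0 via (4.025,19.245): [(0.1426, 0) (25, 0) (25, 38) (7.8085, 38)]  |A|=798.9282
3. ⊥bis P1·P2 via (5.86,14.85): [(3.2025, 15.1678) (25, 12.561) (25, 38) (7.8085, 38)]  |A|=473.5127
4. ⊥bis P1·P3 via (7.99,14.33): [(3.2025, 15.1678) (8.5285, 14.5309) (25, 20.6753) (25, 38) (7.8085, 38)]  |A|=406.6852
5. ⊥bis P1·P4 via (3.925,17.465): [(3.7357, 17.8111) (5.3195, 14.9146) (8.5285, 14.5309) (25, 20.6753) (25, 38) (7.8085, 38)]  |A|=403.8197
6. ⊥bis P1·P5 via (14.125,21.74): [(3.7357, 17.8111) (5.3195, 14.9146) (8.5285, 14.5309) (15.8285, 17.254) (7.9506, 38) (7.8085, 38)]  |A|=147.5192
7. ⊥bis P1·P6 via (7.97,20.6): [(4.8631, 23.3996) (3.7357, 17.8111) (5.3195, 14.9146) (8.5285, 14.5309) (12.8969, 16.1604)]  |A|=41.942
8. ⊥bis P1·P7 via (6.19,26.195): [(4.8631, 23.3996) (3.7357, 17.8111) (5.3195, 14.9146) (8.5285, 14.5309) (12.8969, 16.1604)]  |A|=41.942
9. ⊥bis P1·P8 via (9.015,24.97): [(4.8631, 23.3996) (3.7357, 17.8111) (5.3195, 14.9146) (8.5285, 14.5309) (12.8969, 16.1604)]  |A|=41.942
10. ⊥bis P1·P9 via (7.14,15.275): [(12.5038, 16.5146) (4.8631, 23.3996) (3.7357, 17.8111) (5.3195, 14.9146) (5.4916, 14.8941)]  |A|=37.1142
11. canonical 5-gon: [(12.5038, 16.5146) (4.8631, 23.3996) (3.7357, 17.8111) (5.3195, 14.9146) (5.4916, 14.8941)]
12. shoelace: 37.1142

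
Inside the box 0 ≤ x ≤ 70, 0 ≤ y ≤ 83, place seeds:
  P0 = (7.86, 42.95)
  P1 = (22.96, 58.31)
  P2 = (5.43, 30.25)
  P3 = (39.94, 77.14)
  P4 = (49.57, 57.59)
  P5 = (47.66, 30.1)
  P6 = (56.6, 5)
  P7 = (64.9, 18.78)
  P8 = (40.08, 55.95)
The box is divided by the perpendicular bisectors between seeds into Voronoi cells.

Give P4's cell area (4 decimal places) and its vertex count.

Area of P4's cell: 758.6320 (5 vertices)

1. box [0,70]×[0,83]: [(0, 0) (70, 0) (70, 83) (0, 83)]
2. ⊥bis P4·P0 via (28.715,50.27): [(46.3595, 0) (70, 0) (70, 83) (17.2269, 83)]  |A|=3171.1623
3. ⊥bis P4·P1 via (36.265,57.95): [(35.5317, 30.8489) (46.3595, 0) (70, 0) (70, 83) (36.9428, 83)]  |A|=2657.0604
4. ⊥bis P4·P2 via (27.5,43.92): [(35.5344, 30.9486) (54.7037, 0) (70, 0) (70, 83) (36.9428, 83)]  |A|=2527.3583
5. ⊥bis P4·P3 via (44.755,67.365): [(36.4085, 63.2537) (35.5344, 30.9486) (54.7037, 0) (70, 0) (70, 79.8003)]  |A|=2147.2368
6. ⊥bis P4·P5 via (48.615,43.845): [(36.4085, 63.2537) (35.9072, 44.7279) (70, 42.3592) (70, 79.8003)]  |A|=945.2412
7. ⊥bis P4·P6 via (53.085,31.295): [(36.4085, 63.2537) (35.9072, 44.7279) (70, 42.3592) (70, 79.8003)]  |A|=945.2412
8. ⊥bis P4·P7 via (57.235,38.185): [(36.4085, 63.2537) (35.9072, 44.7279) (68.1312, 42.489) (70, 43.2272) (70, 79.8003)]  |A|=944.4302
9. ⊥bis P4·P8 via (44.825,56.77): [(43.1322, 66.5656) (47.0397, 43.9545) (68.1312, 42.489) (70, 43.2272) (70, 79.8003)]  |A|=758.632
10. canonical 5-gon: [(43.1322, 66.5656) (47.0397, 43.9545) (68.1312, 42.489) (70, 43.2272) (70, 79.8003)]
11. shoelace: 758.632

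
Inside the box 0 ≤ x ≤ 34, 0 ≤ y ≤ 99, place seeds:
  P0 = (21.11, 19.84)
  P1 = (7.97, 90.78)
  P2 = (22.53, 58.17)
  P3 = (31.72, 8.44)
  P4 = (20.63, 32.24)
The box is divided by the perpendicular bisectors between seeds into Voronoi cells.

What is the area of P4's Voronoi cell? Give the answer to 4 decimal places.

Area of P4's cell: 668.1137

1. box [0,34]×[0,99]: [(0, 0) (34, 0) (34, 99) (0, 99)]
2. ⊥bis P4·P0 via (20.87,26.04): [(0, 25.2321) (34, 26.5483) (34, 99) (0, 99)]  |A|=2485.7334
3. ⊥bis P4·P1 via (14.3,61.51): [(0, 58.4174) (0, 25.2321) (34, 26.5483) (34, 65.7704)]  |A|=1230.9263
4. ⊥bis P4·P2 via (21.58,45.205): [(0, 46.7863) (0, 25.2321) (34, 26.5483) (34, 44.2949)]  |A|=668.1137
5. ⊥bis P4·P3 via (26.175,20.34): [(0, 46.7863) (0, 25.2321) (34, 26.5483) (34, 44.2949)]  |A|=668.1137
6. canonical 4-gon: [(0, 46.7863) (0, 25.2321) (34, 26.5483) (34, 44.2949)]
7. shoelace: 668.1137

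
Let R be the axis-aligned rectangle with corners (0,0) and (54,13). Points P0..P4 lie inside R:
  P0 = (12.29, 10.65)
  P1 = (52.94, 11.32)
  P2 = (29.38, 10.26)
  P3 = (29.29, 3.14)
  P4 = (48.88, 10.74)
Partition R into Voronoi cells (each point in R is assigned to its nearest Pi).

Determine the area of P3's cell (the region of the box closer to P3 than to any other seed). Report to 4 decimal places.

Area of P3's cell: 142.2534

1. box [0,54]×[0,13]: [(0, 0) (54, 0) (54, 13) (0, 13)]
2. ⊥bis P3·P0 via (20.79,6.895): [(17.744, 0) (54, 0) (54, 13) (23.487, 13)]  |A|=433.9985
3. ⊥bis P3·P1 via (41.115,7.23): [(17.744, 0) (43.6157, 0) (39.1193, 13) (23.487, 13)]  |A|=269.7758
4. ⊥bis P3·P2 via (29.335,6.7): [(20.7518, 6.8085) (17.744, 0) (43.6157, 0) (41.3508, 6.5481)]  |A|=155.2212
5. ⊥bis P3·P4 via (39.085,6.94): [(39.2266, 6.575) (20.7518, 6.8085) (17.744, 0) (41.7774, 0)]  |A|=142.2534
6. canonical 4-gon: [(39.2266, 6.575) (20.7518, 6.8085) (17.744, 0) (41.7774, 0)]
7. shoelace: 142.2534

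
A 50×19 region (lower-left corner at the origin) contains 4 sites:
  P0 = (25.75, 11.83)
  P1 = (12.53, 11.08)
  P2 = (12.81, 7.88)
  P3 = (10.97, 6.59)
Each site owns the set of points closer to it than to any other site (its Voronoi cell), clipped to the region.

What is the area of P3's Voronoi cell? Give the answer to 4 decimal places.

Area of P3's cell: 146.2628

1. box [0,50]×[0,19]: [(0, 0) (50, 0) (50, 19) (0, 19)]
2. ⊥bis P3·P0 via (18.36,9.21): [(0, 0) (21.6253, 0) (14.8891, 19) (0, 19)]  |A|=346.8865
3. ⊥bis P3·P1 via (11.75,8.835): [(0, 12.9174) (0, 0) (21.6253, 0) (19.4402, 6.1631)]  |A|=192.1981
4. ⊥bis P3·P2 via (11.89,7.235): [(10.4521, 9.2859) (0, 12.9174) (0, 0) (16.9624, 0)]  |A|=146.2628
5. canonical 4-gon: [(10.4521, 9.2859) (0, 12.9174) (0, 0) (16.9624, 0)]
6. shoelace: 146.2628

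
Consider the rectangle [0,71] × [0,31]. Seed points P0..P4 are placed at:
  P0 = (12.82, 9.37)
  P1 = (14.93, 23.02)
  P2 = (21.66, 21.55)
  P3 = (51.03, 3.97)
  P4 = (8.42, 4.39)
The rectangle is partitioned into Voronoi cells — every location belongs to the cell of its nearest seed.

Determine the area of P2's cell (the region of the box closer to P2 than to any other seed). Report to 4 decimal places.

Area of P2's cell: 483.2428

1. box [0,71]×[0,31]: [(0, 0) (71, 0) (71, 31) (0, 31)]
2. ⊥bis P2·P0 via (17.24,15.46): [(0, 27.9724) (38.5412, 0) (71, 0) (71, 31) (0, 31)]  |A|=1661.9539
3. ⊥bis P2·P1 via (18.295,22.285): [(16.8639, 15.733) (38.5412, 0) (71, 0) (71, 31) (20.1986, 31)]  |A|=1482.2397
4. ⊥bis P2·P3 via (36.345,12.76): [(16.8639, 15.733) (31.6856, 4.9757) (47.2629, 31) (20.1986, 31)]  |A|=483.2428
5. ⊥bis P2·P4 via (15.04,12.97): [(16.8639, 15.733) (31.6856, 4.9757) (47.2629, 31) (20.1986, 31)]  |A|=483.2428
6. canonical 4-gon: [(16.8639, 15.733) (31.6856, 4.9757) (47.2629, 31) (20.1986, 31)]
7. shoelace: 483.2428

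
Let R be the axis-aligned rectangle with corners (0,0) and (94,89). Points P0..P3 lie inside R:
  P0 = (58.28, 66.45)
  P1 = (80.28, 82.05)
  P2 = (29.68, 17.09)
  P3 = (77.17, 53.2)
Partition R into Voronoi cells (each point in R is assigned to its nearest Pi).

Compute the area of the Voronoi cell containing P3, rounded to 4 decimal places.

Area of P3's cell: 1987.9642

1. box [0,94]×[0,89]: [(0, 0) (94, 0) (94, 89) (0, 89)]
2. ⊥bis P3·P0 via (67.725,59.825): [(25.762, 0) (94, 0) (94, 89) (88.1892, 89)]  |A|=3295.172
3. ⊥bis P3·P1 via (78.725,67.625): [(73.5848, 68.1791) (25.762, 0) (94, 0) (94, 65.9784)]  |A|=2999.6836
4. ⊥bis P3·P2 via (53.425,35.145): [(73.5848, 68.1791) (51.8587, 37.205) (80.1482, 0) (94, 0) (94, 65.9784)]  |A|=1987.9642
5. canonical 5-gon: [(73.5848, 68.1791) (51.8587, 37.205) (80.1482, 0) (94, 0) (94, 65.9784)]
6. shoelace: 1987.9642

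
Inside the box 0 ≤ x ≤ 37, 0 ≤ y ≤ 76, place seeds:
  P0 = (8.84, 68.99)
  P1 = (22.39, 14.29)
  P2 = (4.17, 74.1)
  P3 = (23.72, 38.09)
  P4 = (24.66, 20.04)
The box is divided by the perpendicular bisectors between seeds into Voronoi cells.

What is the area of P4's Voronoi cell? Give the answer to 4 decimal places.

Area of P4's cell: 355.9362

1. box [0,37]×[0,76]: [(0, 0) (37, 0) (37, 76) (0, 76)]
2. ⊥bis P4·P0 via (16.75,44.515): [(0, 39.1016) (0, 0) (37, 0) (37, 51.0595)]  |A|=1667.9814
3. ⊥bis P4·P1 via (23.525,17.165): [(0, 39.1016) (0, 26.4523) (37, 11.8453) (37, 51.0595)]  |A|=959.4764
4. ⊥bis P4·P2 via (14.415,47.07): [(0, 39.1016) (0, 26.4523) (37, 11.8453) (37, 51.0595)]  |A|=959.4764
5. ⊥bis P4·P3 via (24.19,29.065): [(0, 27.8052) (0, 26.4523) (37, 11.8453) (37, 29.7321)]  |A|=355.9362
6. canonical 4-gon: [(0, 27.8052) (0, 26.4523) (37, 11.8453) (37, 29.7321)]
7. shoelace: 355.9362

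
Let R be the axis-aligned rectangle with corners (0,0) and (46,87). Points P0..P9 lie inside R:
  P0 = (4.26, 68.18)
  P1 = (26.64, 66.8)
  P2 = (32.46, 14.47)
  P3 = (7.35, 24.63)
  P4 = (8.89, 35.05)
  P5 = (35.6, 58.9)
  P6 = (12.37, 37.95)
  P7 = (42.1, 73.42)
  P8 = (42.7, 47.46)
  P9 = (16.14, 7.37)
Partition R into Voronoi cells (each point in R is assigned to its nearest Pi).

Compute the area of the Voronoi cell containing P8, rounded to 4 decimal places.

Area of P8's cell: 366.7288

1. box [0,46]×[0,87]: [(0, 0) (46, 0) (46, 87) (0, 87)]
2. ⊥bis P8·P0 via (23.48,57.82): [(0, 14.2596) (0, 0) (46, 0) (46, 87) (39.2087, 87)]  |A|=2575.9736
3. ⊥bis P8·P1 via (34.67,57.13): [(13.7394, 39.7492) (0, 14.2596) (0, 0) (46, 0) (46, 66.5385)]  |A|=2085.4751
4. ⊥bis P8·P2 via (37.58,30.965): [(13.7394, 39.7492) (13.1003, 38.5634) (46, 28.3515) (46, 66.5385)]  |A|=638.7363
5. ⊥bis P8·P3 via (25.025,36.045): [(19.5282, 44.5562) (25.9805, 34.5654) (46, 28.3515) (46, 66.5385)]  |A|=585.3968
6. ⊥bis P8·P4 via (25.795,41.255): [(23.4024, 47.7734) (28.5423, 33.7703) (46, 28.3515) (46, 66.5385)]  |A|=539.772
7. ⊥bis P8·P5 via (39.15,53.18): [(24.7079, 44.2168) (28.5423, 33.7703) (46, 28.3515) (46, 57.4313)]  |A|=390.3832
8. ⊥bis P8·P6 via (27.535,42.705): [(26.6777, 45.4393) (30.5299, 33.1533) (46, 28.3515) (46, 57.4313)]  |A|=366.7288
9. ⊥bis P8·P7 via (42.4,60.44): [(26.6777, 45.4393) (30.5299, 33.1533) (46, 28.3515) (46, 57.4313)]  |A|=366.7288
10. ⊥bis P8·P9 via (29.42,27.415): [(26.6777, 45.4393) (30.5299, 33.1533) (46, 28.3515) (46, 57.4313)]  |A|=366.7288
11. canonical 4-gon: [(26.6777, 45.4393) (30.5299, 33.1533) (46, 28.3515) (46, 57.4313)]
12. shoelace: 366.7288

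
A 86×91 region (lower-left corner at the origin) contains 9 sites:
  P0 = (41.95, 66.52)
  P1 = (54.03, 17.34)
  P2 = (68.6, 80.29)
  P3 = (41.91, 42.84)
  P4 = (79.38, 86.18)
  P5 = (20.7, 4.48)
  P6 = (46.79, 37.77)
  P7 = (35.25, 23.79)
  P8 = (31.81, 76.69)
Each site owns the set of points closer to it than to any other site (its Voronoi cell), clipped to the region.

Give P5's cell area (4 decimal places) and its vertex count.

Area of P5's cell: 808.7092 (4 vertices)

1. box [0,86]×[0,91]: [(0, 0) (86, 0) (86, 91) (0, 91)]
2. ⊥bis P5·P0 via (31.325,35.5): [(0, 46.2295) (0, 0) (86, 0) (86, 16.7727)]  |A|=2709.0918
3. ⊥bis P5·P1 via (37.365,10.91): [(27.3522, 36.8608) (0, 46.2295) (0, 0) (41.5745, 0)]  |A|=1398.4727
4. ⊥bis P5·P2 via (44.65,42.385): [(27.3522, 36.8608) (0, 46.2295) (0, 0) (41.5745, 0)]  |A|=1398.4727
5. ⊥bis P5·P3 via (31.305,23.66): [(32.7549, 22.8583) (0, 40.9692) (0, 0) (41.5745, 0)]  |A|=1146.1316
6. ⊥bis P5·P4 via (50.04,45.33): [(32.7549, 22.8583) (0, 40.9692) (0, 0) (41.5745, 0)]  |A|=1146.1316
7. ⊥bis P5·P6 via (33.745,21.125): [(33.2844, 21.486) (28.6069, 25.1518) (0, 40.9692) (0, 0) (41.5745, 0)]  |A|=1143.8926
8. ⊥bis P5·P7 via (27.975,14.135): [(39.4595, 5.4814) (0, 35.214) (0, 0) (41.5745, 0)]  |A|=808.7092
9. ⊥bis P5·P8 via (26.255,40.585): [(39.4595, 5.4814) (0, 35.214) (0, 0) (41.5745, 0)]  |A|=808.7092
10. canonical 4-gon: [(39.4595, 5.4814) (0, 35.214) (0, 0) (41.5745, 0)]
11. shoelace: 808.7092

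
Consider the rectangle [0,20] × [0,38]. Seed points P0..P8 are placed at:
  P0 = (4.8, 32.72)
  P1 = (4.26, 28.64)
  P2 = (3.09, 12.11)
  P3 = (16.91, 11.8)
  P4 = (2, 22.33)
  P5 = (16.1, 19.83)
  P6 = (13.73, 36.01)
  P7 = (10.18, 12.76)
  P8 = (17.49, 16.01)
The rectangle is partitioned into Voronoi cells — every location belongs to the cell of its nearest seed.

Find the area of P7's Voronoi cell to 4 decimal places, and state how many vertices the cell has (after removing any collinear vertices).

1. box [0,20]×[0,38]: [(0, 0) (20, 0) (20, 38) (0, 38)]
2. ⊥bis P7·P0 via (7.49,22.74): [(0, 20.7212) (0, 0) (20, 0) (20, 26.1119)]  |A|=468.3309
3. ⊥bis P7·P1 via (7.22,20.7): [(0, 18.0084) (0, 0) (20, 0) (20, 25.4643)]  |A|=434.7275
4. ⊥bis P7·P2 via (6.635,12.435): [(5.9217, 20.216) (7.775, 0) (20, 0) (20, 25.4643)]  |A|=302.8178
5. ⊥bis P7·P3 via (13.545,12.28): [(15.1688, 23.6633) (5.9217, 20.216) (7.775, 0) (11.7933, 0)]  |A|=144.2073
6. ⊥bis P7·P4 via (6.09,17.545): [(15.1688, 23.6633) (11.7621, 22.3933) (6.161, 17.6057) (7.775, 0) (11.7933, 0)]  |A|=136.324
7. ⊥bis P7·P5 via (13.14,16.295): [(14.0134, 15.5637) (8.84, 19.8956) (6.161, 17.6057) (7.775, 0) (11.7933, 0)]  |A|=110.4714
8. ⊥bis P7·P6 via (11.955,24.385): [(14.0134, 15.5637) (8.84, 19.8956) (6.161, 17.6057) (7.775, 0) (11.7933, 0)]  |A|=110.4714
9. ⊥bis P7·P8 via (13.835,14.385): [(13.8428, 14.3675) (12.8944, 16.5007) (8.84, 19.8956) (6.161, 17.6057) (7.775, 0) (11.7933, 0)]  |A|=109.7222
10. canonical 6-gon: [(13.8428, 14.3675) (12.8944, 16.5007) (8.84, 19.8956) (6.161, 17.6057) (7.775, 0) (11.7933, 0)]
11. shoelace: 109.7222

Area of P7's cell: 109.7222 (6 vertices)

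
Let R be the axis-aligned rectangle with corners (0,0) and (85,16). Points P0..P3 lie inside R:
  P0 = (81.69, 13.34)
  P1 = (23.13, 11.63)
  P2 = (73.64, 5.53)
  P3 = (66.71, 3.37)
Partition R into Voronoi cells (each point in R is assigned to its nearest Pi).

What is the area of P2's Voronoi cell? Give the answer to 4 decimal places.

1. box [0,85]×[0,16]: [(0, 0) (85, 0) (85, 16) (0, 16)]
2. ⊥bis P2·P0 via (77.665,9.435): [(0, 0) (85, 0) (85, 1.8746) (71.2957, 16) (0, 16)]  |A|=1263.2108
3. ⊥bis P2·P1 via (48.385,8.58): [(47.3488, 0) (85, 0) (85, 1.8746) (71.2957, 16) (49.2811, 16)]  |A|=490.1715
4. ⊥bis P2·P3 via (70.175,4.45): [(71.562, 0) (85, 0) (85, 1.8746) (71.2957, 16) (66.575, 16)]  |A|=158.1147
5. canonical 5-gon: [(71.562, 0) (85, 0) (85, 1.8746) (71.2957, 16) (66.575, 16)]
6. shoelace: 158.1147

Area of P2's cell: 158.1147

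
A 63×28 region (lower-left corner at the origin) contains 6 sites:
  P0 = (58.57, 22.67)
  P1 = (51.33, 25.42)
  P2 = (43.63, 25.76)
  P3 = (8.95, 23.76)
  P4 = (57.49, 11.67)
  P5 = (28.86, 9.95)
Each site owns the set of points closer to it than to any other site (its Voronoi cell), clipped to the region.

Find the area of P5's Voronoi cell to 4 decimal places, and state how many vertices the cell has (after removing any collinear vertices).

Area of P5's cell: 591.1289 (4 vertices)

1. box [0,63]×[0,28]: [(0, 0) (63, 0) (63, 28) (0, 28)]
2. ⊥bis P5·P0 via (43.715,16.31): [(0, 0) (50.6979, 0) (38.7101, 28) (0, 28)]  |A|=1251.712
3. ⊥bis P5·P1 via (40.095,17.685): [(0, 0) (50.6979, 0) (48.1115, 6.0411) (32.9934, 28) (0, 28)]  |A|=1188.9462
4. ⊥bis P5·P2 via (36.245,17.855): [(0, 0) (50.6979, 0) (48.1115, 6.0411) (46.7069, 8.0813) (25.3857, 28) (0, 28)]  |A|=1113.1782
5. ⊥bis P5·P3 via (18.905,16.855): [(7.214, 0) (50.6979, 0) (48.1115, 6.0411) (46.7069, 8.0813) (26.144, 27.2915)]  |A|=639.7289
6. ⊥bis P5·P4 via (43.175,10.81): [(7.214, 0) (43.8244, 0) (43.1387, 11.4148) (26.144, 27.2915)]  |A|=591.1289
7. canonical 4-gon: [(7.214, 0) (43.8244, 0) (43.1387, 11.4148) (26.144, 27.2915)]
8. shoelace: 591.1289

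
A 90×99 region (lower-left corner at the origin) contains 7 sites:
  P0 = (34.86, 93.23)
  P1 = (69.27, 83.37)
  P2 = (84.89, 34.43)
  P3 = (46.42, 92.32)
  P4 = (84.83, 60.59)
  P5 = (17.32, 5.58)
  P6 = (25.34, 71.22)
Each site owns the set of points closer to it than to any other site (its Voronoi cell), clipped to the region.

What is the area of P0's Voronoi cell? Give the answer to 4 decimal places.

1. box [0,90]×[0,99]: [(0, 0) (90, 0) (90, 99) (0, 99)]
2. ⊥bis P0·P1 via (52.065,88.3): [(0, 0) (26.7631, 0) (55.131, 99) (0, 99)]  |A|=4053.7598
3. ⊥bis P0·P2 via (59.875,63.83): [(0, 12.8853) (40.2745, 47.1529) (55.131, 99) (0, 99)]  |A|=3163.3048
4. ⊥bis P0·P3 via (40.64,92.775): [(0, 12.8853) (36.8171, 44.2112) (41.13, 99) (0, 99)]  |A|=2711.9782
5. ⊥bis P0·P4 via (59.845,76.91): [(0, 12.8853) (36.8171, 44.2112) (41.13, 99) (0, 99)]  |A|=2711.9782
6. ⊥bis P0·P5 via (26.09,49.405): [(0, 54.626) (37.0532, 47.2111) (41.13, 99) (0, 99)]  |A|=1887.1397
7. ⊥bis P0·P6 via (30.1,82.225): [(0, 95.2442) (39.4898, 78.1636) (41.13, 99) (0, 99)]  |A|=502.6588
8. canonical 4-gon: [(0, 95.2442) (39.4898, 78.1636) (41.13, 99) (0, 99)]
9. shoelace: 502.6588

Area of P0's cell: 502.6588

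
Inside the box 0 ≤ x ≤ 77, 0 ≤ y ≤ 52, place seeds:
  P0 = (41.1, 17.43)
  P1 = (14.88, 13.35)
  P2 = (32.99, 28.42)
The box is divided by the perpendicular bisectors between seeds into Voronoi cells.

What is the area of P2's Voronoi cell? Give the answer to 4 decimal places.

Area of P2's cell: 1402.8556

1. box [0,77]×[0,52]: [(0, 0) (77, 0) (77, 52) (0, 52)]
2. ⊥bis P2·P0 via (37.045,22.925): [(0, 0) (5.9789, 0) (76.445, 52) (0, 52)]  |A|=2143.0232
3. ⊥bis P2·P1 via (23.935,20.885): [(0, 49.6483) (27.871, 16.1551) (76.445, 52) (0, 52)]  |A|=1402.8556
4. canonical 4-gon: [(0, 49.6483) (27.871, 16.1551) (76.445, 52) (0, 52)]
5. shoelace: 1402.8556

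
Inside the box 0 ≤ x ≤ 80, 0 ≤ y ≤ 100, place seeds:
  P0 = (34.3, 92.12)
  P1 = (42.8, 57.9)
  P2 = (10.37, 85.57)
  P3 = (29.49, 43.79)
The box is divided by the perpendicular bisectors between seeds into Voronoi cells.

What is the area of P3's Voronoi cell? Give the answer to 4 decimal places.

Area of P3's cell: 3468.5835

1. box [0,80]×[0,100]: [(0, 0) (80, 0) (80, 100) (0, 100)]
2. ⊥bis P3·P0 via (31.895,67.955): [(0, 71.1293) (0, 0) (80, 0) (80, 63.1674)]  |A|=5371.8686
3. ⊥bis P3·P1 via (36.145,50.845): [(16.3685, 69.5003) (0, 71.1293) (0, 0) (80, 0) (80, 9.4765)]  |A|=3663.6502
4. ⊥bis P3·P2 via (19.93,64.68): [(20.9726, 65.1571) (0, 55.5593) (0, 0) (80, 0) (80, 9.4765)]  |A|=3468.5835
5. canonical 5-gon: [(20.9726, 65.1571) (0, 55.5593) (0, 0) (80, 0) (80, 9.4765)]
6. shoelace: 3468.5835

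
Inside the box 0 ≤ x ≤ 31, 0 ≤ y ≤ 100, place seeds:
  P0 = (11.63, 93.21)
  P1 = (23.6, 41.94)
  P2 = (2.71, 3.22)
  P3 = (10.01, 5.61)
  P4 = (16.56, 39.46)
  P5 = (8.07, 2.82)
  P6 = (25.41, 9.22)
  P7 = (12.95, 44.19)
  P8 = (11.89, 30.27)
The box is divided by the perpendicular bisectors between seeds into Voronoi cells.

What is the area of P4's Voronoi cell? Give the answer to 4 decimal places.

1. box [0,31]×[0,100]: [(0, 0) (31, 0) (31, 100) (0, 100)]
2. ⊥bis P4·P0 via (14.095,66.335): [(0, 65.0422) (0, 0) (31, 0) (31, 67.8855)]  |A|=2060.3799
3. ⊥bis P4·P1 via (20.08,40.7): [(11.1448, 66.0644) (0, 65.0422) (0, 0) (31, 0) (31, 9.7013)]  |A|=1482.7503
4. ⊥bis P4·P2 via (9.635,21.34): [(29.586, 13.7152) (11.1448, 66.0644) (0, 65.0422) (0, 25.0223)]  |A|=893.1511
5. ⊥bis P4·P3 via (13.285,22.535): [(27.4442, 19.7952) (11.1448, 66.0644) (0, 65.0422) (0, 25.1057)]  |A|=814.1747
6. ⊥bis P4·P5 via (12.315,21.14): [(27.4442, 19.7952) (11.1448, 66.0644) (0, 65.0422) (0, 25.1057)]  |A|=814.1747
7. ⊥bis P4·P6 via (20.985,24.34): [(14.2075, 22.3565) (25.3891, 25.6289) (11.1448, 66.0644) (0, 65.0422) (0, 25.1057)]  |A|=778.1968
8. ⊥bis P4·P7 via (14.755,41.825): [(14.2075, 22.3565) (25.3891, 25.6289) (18.6393, 44.7896) (0, 30.5638) (0, 25.1057)]  |A|=334.4868
9. ⊥bis P4·P8 via (14.225,34.865): [(23.8603, 29.9687) (18.6393, 44.7896) (9.0688, 37.4852)]  |A|=89.9904
10. canonical 3-gon: [(23.8603, 29.9687) (18.6393, 44.7896) (9.0688, 37.4852)]
11. shoelace: 89.9904

Area of P4's cell: 89.9904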